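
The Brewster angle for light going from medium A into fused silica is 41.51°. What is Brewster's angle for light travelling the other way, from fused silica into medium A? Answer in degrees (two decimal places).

The two Brewster angles are complementary: θ_B' = 90° − θ_B = 90° − 41.51° = 48.49°.

θ_B' ≈ 48.49°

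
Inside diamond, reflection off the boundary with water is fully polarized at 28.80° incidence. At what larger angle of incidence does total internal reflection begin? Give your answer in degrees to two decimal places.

tan θ_B = n₂/n₁ = tan 28.80° = 0.5498.
Total internal reflection: sin θ_c = n₂/n₁ = 0.5498.
θ_c = arcsin(0.5498) = 33.35°.

θ_c ≈ 33.35°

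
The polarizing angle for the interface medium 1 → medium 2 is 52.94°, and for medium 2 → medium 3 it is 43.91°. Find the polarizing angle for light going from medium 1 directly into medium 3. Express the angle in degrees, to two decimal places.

tan θ_B(1→2) = n₂/n₁ = tan 52.94° = 1.3242.
tan θ_B(2→3) = n₃/n₂ = tan 43.91° = 0.9627.
Multiplying, n₃/n₁ = 1.3242 × 0.9627 = 1.2747, and θ_B(1→3) = arctan 1.2747 = 51.89°.

θ_B ≈ 51.89°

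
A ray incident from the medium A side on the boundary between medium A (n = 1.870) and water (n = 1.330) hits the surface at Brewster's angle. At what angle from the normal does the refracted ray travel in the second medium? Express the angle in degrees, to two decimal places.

θ_t ≈ 54.58°

First find Brewster's angle: tan θ_B = 1.330/1.870 = 0.7112, giving θ_B = 35.42°.
At Brewster's angle the reflected and refracted rays are perpendicular, so θ_t = 90° − θ_B = 90° − 35.42° = 54.58°.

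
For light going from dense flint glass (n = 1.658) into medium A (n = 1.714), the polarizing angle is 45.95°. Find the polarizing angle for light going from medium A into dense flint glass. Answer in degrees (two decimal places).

tan θ_B' = n₁/n₂ = 1/tan θ_B, so θ_B' = 90° − θ_B.
θ_B' = 90° − 45.95° = 44.05°.

θ_B' ≈ 44.05°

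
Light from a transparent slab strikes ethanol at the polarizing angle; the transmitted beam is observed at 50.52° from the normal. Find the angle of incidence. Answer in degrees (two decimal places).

Brewster's condition makes the reflected and refracted beams perpendicular: θ_B + θ_t = 90°.
θ_B = 90° − 50.52° = 39.48°.

θ_B ≈ 39.48°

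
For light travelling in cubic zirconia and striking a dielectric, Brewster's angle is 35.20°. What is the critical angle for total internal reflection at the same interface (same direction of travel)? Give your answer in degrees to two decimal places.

θ_c ≈ 44.86°

tan θ_B = n₂/n₁ = tan 35.20° = 0.7054.
Total internal reflection: sin θ_c = n₂/n₁ = 0.7054.
θ_c = arcsin(0.7054) = 44.86°.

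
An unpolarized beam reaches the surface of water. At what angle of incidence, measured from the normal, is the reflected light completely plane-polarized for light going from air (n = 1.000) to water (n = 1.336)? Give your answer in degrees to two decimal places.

tan θ_B = n₂/n₁ = 1.336/1.000 = 1.3360.
θ_B = arctan(1.3360) = 53.19°.

θ_B ≈ 53.19°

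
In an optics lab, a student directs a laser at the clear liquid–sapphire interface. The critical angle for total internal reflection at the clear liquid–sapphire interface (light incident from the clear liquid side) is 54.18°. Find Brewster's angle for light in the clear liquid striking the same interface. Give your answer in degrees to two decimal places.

sin θ_c = n₂/n₁, so n₂/n₁ = sin 54.18° = 0.8109.
Brewster: tan θ_B = n₂/n₁ = 0.8109.
θ_B = arctan(0.8109) = 39.04°.

θ_B ≈ 39.04°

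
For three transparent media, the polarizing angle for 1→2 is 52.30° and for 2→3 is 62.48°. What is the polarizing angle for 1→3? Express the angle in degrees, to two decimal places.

tan θ_B(1→2) = n₂/n₁ = tan 52.30° = 1.2938.
tan θ_B(2→3) = n₃/n₂ = tan 62.48° = 1.9193.
So n₃/n₁ = (n₂/n₁)(n₃/n₂) = 1.2938 × 1.9193 = 2.4833.
θ_B(1→3) = arctan(2.4833) = 68.07°.

θ_B ≈ 68.07°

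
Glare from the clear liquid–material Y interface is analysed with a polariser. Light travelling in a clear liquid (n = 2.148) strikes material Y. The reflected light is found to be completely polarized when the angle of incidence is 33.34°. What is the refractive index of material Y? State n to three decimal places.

At the polarizing angle, tan θ_B = n₂/n₁ with n₁ on the incident side (a clear liquid) and n₂ on the transmitted side (material Y).
n₂ = n₁ tan θ_B = 2.148 × tan 33.34° = 1.413.

n ≈ 1.413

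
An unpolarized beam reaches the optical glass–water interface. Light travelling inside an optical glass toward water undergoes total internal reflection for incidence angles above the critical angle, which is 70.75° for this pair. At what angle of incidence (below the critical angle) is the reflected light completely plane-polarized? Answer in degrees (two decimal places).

θ_B ≈ 43.35°

At the critical angle sin θ_c = n₂/n₁, giving n₂/n₁ = sin 70.75° = 0.9441.
Then tan θ_B = n₂/n₁ = 0.9441, so θ_B = arctan 0.9441 = 43.35°.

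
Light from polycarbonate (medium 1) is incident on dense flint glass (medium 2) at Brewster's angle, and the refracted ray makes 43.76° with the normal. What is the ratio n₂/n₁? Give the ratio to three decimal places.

At Brewster incidence θ_B = 90° − θ_t = 90° − 43.76° = 46.24°.
tan θ_B = n₂/n₁, so n₂/n₁ = tan 46.24° = 1.044.

n₂/n₁ ≈ 1.044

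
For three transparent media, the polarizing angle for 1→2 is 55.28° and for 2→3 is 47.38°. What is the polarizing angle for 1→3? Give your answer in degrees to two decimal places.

tan θ_B(1→2) = n₂/n₁ = tan 55.28° = 1.4431.
tan θ_B(2→3) = n₃/n₂ = tan 47.38° = 1.0867.
Multiplying, n₃/n₁ = 1.4431 × 1.0867 = 1.5683, and θ_B(1→3) = arctan 1.5683 = 57.48°.

θ_B ≈ 57.48°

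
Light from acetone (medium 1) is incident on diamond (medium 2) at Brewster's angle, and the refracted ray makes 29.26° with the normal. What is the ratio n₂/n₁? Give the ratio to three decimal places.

θ_B + θ_t = 90°, so θ_B = 90° − 29.26° = 60.74°.
Then n₂/n₁ = tan θ_B = tan 60.74° = 1.785.

n₂/n₁ ≈ 1.785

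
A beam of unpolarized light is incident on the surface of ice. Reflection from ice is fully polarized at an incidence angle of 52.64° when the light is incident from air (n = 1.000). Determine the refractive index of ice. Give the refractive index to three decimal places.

At the Brewster angle, tan θ_B = n₂/n₁ with n₁ on the incident side (air) and n₂ on the transmitted side (ice).
n₂ = n₁ tan θ_B = 1.000 × tan 52.64° = 1.310.

n ≈ 1.310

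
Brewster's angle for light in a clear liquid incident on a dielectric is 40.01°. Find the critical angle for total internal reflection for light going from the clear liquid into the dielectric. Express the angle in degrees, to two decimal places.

tan θ_B = n₂/n₁ = tan 40.01° = 0.8394.
Total internal reflection: sin θ_c = n₂/n₁ = 0.8394.
θ_c = arcsin(0.8394) = 57.08°.

θ_c ≈ 57.08°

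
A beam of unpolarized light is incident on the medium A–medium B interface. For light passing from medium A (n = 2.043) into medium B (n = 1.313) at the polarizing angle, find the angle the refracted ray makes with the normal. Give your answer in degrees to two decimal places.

θ_t ≈ 57.27°

θ_B = arctan(n₂/n₁) = arctan(1.313/2.043) = 32.73°.
Since θ_B + θ_t = 90° at Brewster incidence, θ_t = 90° − 32.73° = 57.27°.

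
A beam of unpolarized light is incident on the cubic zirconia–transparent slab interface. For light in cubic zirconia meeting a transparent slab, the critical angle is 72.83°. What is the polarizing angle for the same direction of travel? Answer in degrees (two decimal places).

θ_B ≈ 43.69°

sin θ_c = n₂/n₁, so n₂/n₁ = sin 72.83° = 0.9554.
Brewster: tan θ_B = n₂/n₁ = 0.9554.
θ_B = arctan(0.9554) = 43.69°.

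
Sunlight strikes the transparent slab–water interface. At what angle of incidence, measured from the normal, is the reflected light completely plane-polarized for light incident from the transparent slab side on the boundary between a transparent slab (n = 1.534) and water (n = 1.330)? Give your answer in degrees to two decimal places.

Here n₂/n₁ = 1.330/1.534 = 0.8670, and Brewster's law gives tan θ_B = n₂/n₁. Taking the arctangent, θ_B = 40.93°.

θ_B ≈ 40.93°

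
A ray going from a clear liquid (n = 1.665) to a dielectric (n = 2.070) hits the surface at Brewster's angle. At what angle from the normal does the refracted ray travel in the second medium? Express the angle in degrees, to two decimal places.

θ_B = arctan(n₂/n₁) = arctan(2.070/1.665) = 51.19°.
At Brewster's angle the reflected and refracted rays are perpendicular, so θ_t = 90° − θ_B = 90° − 51.19° = 38.81°.

θ_t ≈ 38.81°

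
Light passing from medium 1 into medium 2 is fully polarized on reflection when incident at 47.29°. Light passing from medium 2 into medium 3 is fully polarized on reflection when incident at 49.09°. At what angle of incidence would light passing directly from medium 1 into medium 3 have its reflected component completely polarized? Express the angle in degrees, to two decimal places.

θ_B ≈ 51.34°

n₂/n₁ = tan 47.29° = 1.0833 and n₃/n₂ = tan 49.09° = 1.1540.
n₃/n₁ = 1.2502. Then tan θ_B(1→3) = n₃/n₁, so θ_B(1→3) = arctan(1.2502) = 51.34°.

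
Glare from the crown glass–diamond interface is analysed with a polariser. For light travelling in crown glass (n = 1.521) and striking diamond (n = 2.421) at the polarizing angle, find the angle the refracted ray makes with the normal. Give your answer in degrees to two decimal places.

tan θ_B = n₂/n₁ = 2.421/1.521 = 1.5917, so θ_B = 57.86°.
At Brewster's angle the reflected and refracted rays are perpendicular, so θ_t = 90° − θ_B = 90° − 57.86° = 32.14°.

θ_t ≈ 32.14°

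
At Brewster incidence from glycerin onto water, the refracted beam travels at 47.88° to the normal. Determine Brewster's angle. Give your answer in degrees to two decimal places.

Brewster's condition makes the reflected and refracted beams perpendicular: θ_B + θ_t = 90°.
θ_B = 90° − 47.88° = 42.12°.

θ_B ≈ 42.12°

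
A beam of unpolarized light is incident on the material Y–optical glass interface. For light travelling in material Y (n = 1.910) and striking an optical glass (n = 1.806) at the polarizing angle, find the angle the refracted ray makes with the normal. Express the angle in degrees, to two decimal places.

θ_t ≈ 46.60°

tan θ_B = n₂/n₁ = 1.806/1.910 = 0.9455, so θ_B = 43.40°.
The refracted ray is perpendicular to the reflected ray, so θ_t = 90° − θ_B = 46.60°.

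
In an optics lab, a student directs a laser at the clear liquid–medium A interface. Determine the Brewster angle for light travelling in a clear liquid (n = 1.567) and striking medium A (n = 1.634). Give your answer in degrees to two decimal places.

Here n₂/n₁ = 1.634/1.567 = 1.0428, and Brewster's law gives tan θ_B = n₂/n₁.
θ_B = arctan(1.0428) = 46.20°.

θ_B ≈ 46.20°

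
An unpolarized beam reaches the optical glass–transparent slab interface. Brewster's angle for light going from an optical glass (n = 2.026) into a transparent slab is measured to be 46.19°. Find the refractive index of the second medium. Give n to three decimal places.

n ≈ 2.112

At Brewster's angle, tan θ_B = n₂/n₁ with n₁ on the incident side (an optical glass) and n₂ on the transmitted side (a transparent slab).
n₂ = n₁ tan θ_B = 2.026 × tan 46.19° = 2.112.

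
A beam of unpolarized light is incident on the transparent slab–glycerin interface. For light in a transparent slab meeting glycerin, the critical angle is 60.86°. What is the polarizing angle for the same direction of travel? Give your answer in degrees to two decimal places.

sin θ_c = n₂/n₁, so n₂/n₁ = sin 60.86° = 0.8734.
Brewster: tan θ_B = n₂/n₁ = 0.8734.
θ_B = arctan(0.8734) = 41.14°.

θ_B ≈ 41.14°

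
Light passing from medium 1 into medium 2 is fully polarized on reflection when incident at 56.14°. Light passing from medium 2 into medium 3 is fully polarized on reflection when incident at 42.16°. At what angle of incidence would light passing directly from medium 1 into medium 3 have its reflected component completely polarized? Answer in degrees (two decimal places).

θ_B ≈ 53.46°

Each Brewster angle gives a ratio: n₂/n₁ = tan 56.14° = 1.4904, n₃/n₂ = tan 42.16° = 0.9055.
n₃/n₁ = 1.3495. Then tan θ_B(1→3) = n₃/n₁, so θ_B(1→3) = arctan(1.3495) = 53.46°.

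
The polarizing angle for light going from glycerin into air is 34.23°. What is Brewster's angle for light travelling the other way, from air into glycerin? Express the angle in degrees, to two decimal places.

θ_B' ≈ 55.77°

The two Brewster angles are complementary: θ_B' = 90° − θ_B = 90° − 34.23° = 55.77°.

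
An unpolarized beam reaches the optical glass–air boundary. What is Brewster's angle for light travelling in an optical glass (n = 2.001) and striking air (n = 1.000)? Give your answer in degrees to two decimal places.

Here n₂/n₁ = 1.000/2.001 = 0.4998, and Brewster's law gives tan θ_B = n₂/n₁. Taking the arctangent, θ_B = 26.55°.

θ_B ≈ 26.55°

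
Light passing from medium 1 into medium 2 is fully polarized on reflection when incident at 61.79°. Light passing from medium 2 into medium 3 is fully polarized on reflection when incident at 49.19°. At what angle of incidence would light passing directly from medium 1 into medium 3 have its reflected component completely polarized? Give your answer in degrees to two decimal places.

θ_B ≈ 65.15°

Each Brewster angle gives a ratio: n₂/n₁ = tan 61.79° = 1.8642, n₃/n₂ = tan 49.19° = 1.1581.
Multiplying, n₃/n₁ = 1.8642 × 1.1581 = 2.1589, and θ_B(1→3) = arctan 2.1589 = 65.15°.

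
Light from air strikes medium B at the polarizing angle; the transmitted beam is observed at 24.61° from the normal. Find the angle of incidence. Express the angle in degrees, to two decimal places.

θ_B ≈ 65.39°

At Brewster's angle the reflected and refracted rays are perpendicular, so θ_B + θ_t = 90°.
θ_B = 90° − 24.61° = 65.39°.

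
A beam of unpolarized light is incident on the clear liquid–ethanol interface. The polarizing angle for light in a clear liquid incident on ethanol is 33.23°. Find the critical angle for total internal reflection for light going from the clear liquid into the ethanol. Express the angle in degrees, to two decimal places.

tan θ_B = n₂/n₁ = tan 33.23° = 0.6551.
Total internal reflection: sin θ_c = n₂/n₁ = 0.6551.
θ_c = arcsin(0.6551) = 40.93°.

θ_c ≈ 40.93°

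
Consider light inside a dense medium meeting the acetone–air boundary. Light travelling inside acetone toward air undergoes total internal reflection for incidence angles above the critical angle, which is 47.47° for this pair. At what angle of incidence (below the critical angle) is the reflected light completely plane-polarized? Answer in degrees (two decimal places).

sin θ_c = n₂/n₁, so n₂/n₁ = sin 47.47° = 0.7369.
Brewster: tan θ_B = n₂/n₁ = 0.7369.
θ_B = arctan(0.7369) = 36.39°.

θ_B ≈ 36.39°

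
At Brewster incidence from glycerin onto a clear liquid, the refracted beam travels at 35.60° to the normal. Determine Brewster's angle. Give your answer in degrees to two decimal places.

θ_B ≈ 54.40°

Since the reflected and refracted rays are at right angles at the polarizing angle, θ_B + θ_t = 90°.
So θ_B = 90° − θ_t = 90° − 35.60° = 54.40°.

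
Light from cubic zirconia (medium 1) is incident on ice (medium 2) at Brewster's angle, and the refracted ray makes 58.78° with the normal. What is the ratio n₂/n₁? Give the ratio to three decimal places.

n₂/n₁ ≈ 0.606

θ_B + θ_t = 90°, so θ_B = 90° − 58.78° = 31.22°.
Then n₂/n₁ = tan θ_B = tan 31.22° = 0.606.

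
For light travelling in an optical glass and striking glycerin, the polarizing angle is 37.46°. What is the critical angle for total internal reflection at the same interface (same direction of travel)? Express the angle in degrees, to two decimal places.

θ_c ≈ 50.02°

tan θ_B = n₂/n₁ = tan 37.46° = 0.7662.
Total internal reflection: sin θ_c = n₂/n₁ = 0.7662.
θ_c = arcsin(0.7662) = 50.02°.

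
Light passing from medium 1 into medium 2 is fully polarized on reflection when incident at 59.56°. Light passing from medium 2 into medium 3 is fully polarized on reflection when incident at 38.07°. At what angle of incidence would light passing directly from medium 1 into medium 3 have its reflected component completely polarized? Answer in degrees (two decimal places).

θ_B ≈ 53.12°

tan θ_B(1→2) = n₂/n₁ = tan 59.56° = 1.7017.
tan θ_B(2→3) = n₃/n₂ = tan 38.07° = 0.7833.
Multiplying, n₃/n₁ = 1.7017 × 0.7833 = 1.3329, and θ_B(1→3) = arctan 1.3329 = 53.12°.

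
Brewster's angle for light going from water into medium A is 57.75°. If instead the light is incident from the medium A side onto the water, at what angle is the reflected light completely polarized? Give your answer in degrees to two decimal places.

θ_B' ≈ 32.25°

The two Brewster angles are complementary: θ_B' = 90° − θ_B = 90° − 57.75° = 32.25°.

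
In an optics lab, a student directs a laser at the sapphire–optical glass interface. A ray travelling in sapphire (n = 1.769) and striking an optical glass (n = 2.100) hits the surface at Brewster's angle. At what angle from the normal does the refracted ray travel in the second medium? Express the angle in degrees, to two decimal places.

tan θ_B = n₂/n₁ = 2.100/1.769 = 1.1871, so θ_B = 49.89°.
The refracted ray is perpendicular to the reflected ray, so θ_t = 90° − θ_B = 40.11°.

θ_t ≈ 40.11°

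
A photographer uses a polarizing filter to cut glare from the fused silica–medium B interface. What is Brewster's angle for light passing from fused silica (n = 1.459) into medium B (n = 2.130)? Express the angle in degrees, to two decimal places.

θ_B ≈ 55.59°

At Brewster's angle the reflected and refracted rays are perpendicular, which with Snell's law gives tan θ_B = n₂/n₁.
tan θ_B = n₂/n₁ = 2.130/1.459 = 1.4599.
So θ_B = arctan 1.4599 = 55.59°.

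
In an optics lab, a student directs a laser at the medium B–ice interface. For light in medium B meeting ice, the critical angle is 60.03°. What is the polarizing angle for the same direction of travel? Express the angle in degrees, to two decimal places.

θ_B ≈ 40.90°

sin θ_c = n₂/n₁, so n₂/n₁ = sin 60.03° = 0.8663.
Brewster: tan θ_B = n₂/n₁ = 0.8663.
θ_B = arctan(0.8663) = 40.90°.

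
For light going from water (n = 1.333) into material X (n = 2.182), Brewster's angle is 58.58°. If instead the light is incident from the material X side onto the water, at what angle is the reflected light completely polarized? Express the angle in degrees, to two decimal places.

θ_B' ≈ 31.42°

Reversing the direction swaps n₁ and n₂, so tan θ_B' = 1/tan θ_B and θ_B' = 90° − θ_B.
Hence θ_B' = 90° − 58.58° = 31.42°.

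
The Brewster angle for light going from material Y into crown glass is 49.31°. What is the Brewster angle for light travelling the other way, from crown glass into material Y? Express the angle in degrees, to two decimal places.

The two Brewster angles are complementary: θ_B' = 90° − θ_B = 90° − 49.31° = 40.69°.

θ_B' ≈ 40.69°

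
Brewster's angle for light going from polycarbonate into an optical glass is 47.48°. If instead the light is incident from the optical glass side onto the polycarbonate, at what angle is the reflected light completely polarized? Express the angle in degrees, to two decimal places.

θ_B' ≈ 42.52°

tan θ_B' = n₁/n₂ = 1/tan θ_B, so θ_B' = 90° − θ_B.
θ_B' = 90° − 47.48° = 42.52°.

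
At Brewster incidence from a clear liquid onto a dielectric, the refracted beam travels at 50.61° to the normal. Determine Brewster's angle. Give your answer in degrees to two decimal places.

Since the reflected and refracted rays are at right angles at the polarizing angle, θ_B + θ_t = 90°.
θ_B = 90° − 50.61° = 39.39°.

θ_B ≈ 39.39°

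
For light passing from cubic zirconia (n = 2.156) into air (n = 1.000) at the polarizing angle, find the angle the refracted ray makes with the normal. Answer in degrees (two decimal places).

First find Brewster's angle: tan θ_B = 1.000/2.156 = 0.4638, giving θ_B = 24.88°.
Since θ_B + θ_t = 90° at Brewster incidence, θ_t = 90° − 24.88° = 65.12°.

θ_t ≈ 65.12°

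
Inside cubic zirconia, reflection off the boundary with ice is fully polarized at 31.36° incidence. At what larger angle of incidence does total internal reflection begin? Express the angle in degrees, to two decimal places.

θ_c ≈ 37.55°

From Brewster, n₂/n₁ = tan θ_B = tan 31.36° = 0.6094.
Then sin θ_c = n₂/n₁ = 0.6094, so θ_c = arcsin 0.6094 = 37.55°.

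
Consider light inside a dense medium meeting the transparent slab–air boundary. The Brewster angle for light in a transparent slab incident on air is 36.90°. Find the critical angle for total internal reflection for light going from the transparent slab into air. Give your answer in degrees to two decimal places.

n₂/n₁ = tan 36.90° = 0.7508; the critical angle satisfies sin θ_c = n₂/n₁.
θ_c = arcsin(0.7508) = 48.66°.

θ_c ≈ 48.66°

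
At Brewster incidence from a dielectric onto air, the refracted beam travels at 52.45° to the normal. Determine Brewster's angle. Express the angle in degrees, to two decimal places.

θ_B ≈ 37.55°

At Brewster's angle the reflected and refracted rays are perpendicular, so θ_B + θ_t = 90°.
So θ_B = 90° − θ_t = 90° − 52.45° = 37.55°.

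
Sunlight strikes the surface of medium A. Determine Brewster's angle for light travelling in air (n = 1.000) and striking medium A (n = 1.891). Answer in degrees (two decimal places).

Here n₂/n₁ = 1.891/1.000 = 1.8910, and Brewster's law gives tan θ_B = n₂/n₁.
θ_B = arctan(1.8910) = 62.13°.

θ_B ≈ 62.13°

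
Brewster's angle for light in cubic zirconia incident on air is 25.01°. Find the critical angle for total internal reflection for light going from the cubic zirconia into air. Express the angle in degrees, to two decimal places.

θ_c ≈ 27.81°

From Brewster, n₂/n₁ = tan θ_B = tan 25.01° = 0.4665.
Then sin θ_c = n₂/n₁ = 0.4665, so θ_c = arcsin 0.4665 = 27.81°.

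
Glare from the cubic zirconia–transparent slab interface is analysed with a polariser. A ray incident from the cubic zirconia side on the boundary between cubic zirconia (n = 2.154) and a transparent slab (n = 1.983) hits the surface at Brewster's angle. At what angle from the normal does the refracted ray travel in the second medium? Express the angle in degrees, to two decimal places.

θ_B = arctan(n₂/n₁) = arctan(1.983/2.154) = 42.63°.
The refracted ray is perpendicular to the reflected ray, so θ_t = 90° − θ_B = 47.37°.

θ_t ≈ 47.37°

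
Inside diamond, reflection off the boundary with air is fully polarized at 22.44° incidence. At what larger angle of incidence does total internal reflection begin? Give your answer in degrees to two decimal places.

θ_c ≈ 24.39°

n₂/n₁ = tan 22.44° = 0.4130; the critical angle satisfies sin θ_c = n₂/n₁.
θ_c = arcsin(0.4130) = 24.39°.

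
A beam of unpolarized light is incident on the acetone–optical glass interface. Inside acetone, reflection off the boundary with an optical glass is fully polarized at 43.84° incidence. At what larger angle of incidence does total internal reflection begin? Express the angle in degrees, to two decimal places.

n₂/n₁ = tan 43.84° = 0.9603; the critical angle satisfies sin θ_c = n₂/n₁.
θ_c = arcsin(0.9603) = 73.80°.

θ_c ≈ 73.80°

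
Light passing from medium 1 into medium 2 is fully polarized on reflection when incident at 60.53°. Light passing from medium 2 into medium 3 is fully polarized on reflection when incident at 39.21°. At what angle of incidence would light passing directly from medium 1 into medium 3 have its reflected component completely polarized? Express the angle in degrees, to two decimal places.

θ_B ≈ 55.29°

Each Brewster angle gives a ratio: n₂/n₁ = tan 60.53° = 1.7697, n₃/n₂ = tan 39.21° = 0.8159.
So n₃/n₁ = (n₂/n₁)(n₃/n₂) = 1.7697 × 0.8159 = 1.4438.
θ_B(1→3) = arctan(1.4438) = 55.29°.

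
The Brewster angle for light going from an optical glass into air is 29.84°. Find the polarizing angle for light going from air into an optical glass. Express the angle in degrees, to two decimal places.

θ_B' ≈ 60.16°

Reversing the direction swaps n₁ and n₂, so tan θ_B' = 1/tan θ_B and θ_B' = 90° − θ_B.
Hence θ_B' = 90° − 29.84° = 60.16°.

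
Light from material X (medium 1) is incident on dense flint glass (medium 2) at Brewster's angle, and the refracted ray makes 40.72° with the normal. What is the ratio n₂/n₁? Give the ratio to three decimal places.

θ_B + θ_t = 90°, so θ_B = 90° − 40.72° = 49.28°.
Then n₂/n₁ = tan θ_B = tan 49.28° = 1.162.

n₂/n₁ ≈ 1.162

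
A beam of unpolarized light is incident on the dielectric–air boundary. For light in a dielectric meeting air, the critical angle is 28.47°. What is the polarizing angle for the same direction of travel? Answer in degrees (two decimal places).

θ_B ≈ 25.49°

n₂/n₁ = sin θ_c = sin 28.47° = 0.4767.
tan θ_B equals the same ratio, so θ_B = arctan(0.4767) = 25.49°.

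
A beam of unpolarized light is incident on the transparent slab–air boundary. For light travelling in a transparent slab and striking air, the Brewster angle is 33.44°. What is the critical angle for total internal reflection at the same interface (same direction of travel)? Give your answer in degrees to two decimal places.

θ_c ≈ 41.33°

tan θ_B = n₂/n₁ = tan 33.44° = 0.6604.
Total internal reflection: sin θ_c = n₂/n₁ = 0.6604.
θ_c = arcsin(0.6604) = 41.33°.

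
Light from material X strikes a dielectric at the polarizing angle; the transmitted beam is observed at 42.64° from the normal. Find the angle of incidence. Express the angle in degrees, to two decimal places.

θ_B ≈ 47.36°

Since the reflected and refracted rays are at right angles at the polarizing angle, θ_B + θ_t = 90°.
θ_B = 90° − 42.64° = 47.36°.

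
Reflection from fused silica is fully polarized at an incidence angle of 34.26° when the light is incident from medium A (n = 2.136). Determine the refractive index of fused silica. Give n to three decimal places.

n ≈ 1.455

Full polarization of the reflected beam means tan θ_B = n₂/n₁, where n₁ is the incident medium (medium A).
n₂ = n₁ tan θ_B = 2.136 × tan 34.26° = 1.455.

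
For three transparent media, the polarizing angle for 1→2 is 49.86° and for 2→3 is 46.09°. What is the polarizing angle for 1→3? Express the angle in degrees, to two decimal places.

θ_B ≈ 50.93°

tan θ_B(1→2) = n₂/n₁ = tan 49.86° = 1.1859.
tan θ_B(2→3) = n₃/n₂ = tan 46.09° = 1.0388.
So n₃/n₁ = (n₂/n₁)(n₃/n₂) = 1.1859 × 1.0388 = 1.2319.
θ_B(1→3) = arctan(1.2319) = 50.93°.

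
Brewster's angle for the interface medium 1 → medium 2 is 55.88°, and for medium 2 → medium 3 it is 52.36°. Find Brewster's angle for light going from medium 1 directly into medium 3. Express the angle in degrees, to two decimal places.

θ_B ≈ 62.41°

tan θ_B(1→2) = n₂/n₁ = tan 55.88° = 1.4759.
tan θ_B(2→3) = n₃/n₂ = tan 52.36° = 1.2967.
n₃/n₁ = 1.9137. Then tan θ_B(1→3) = n₃/n₁, so θ_B(1→3) = arctan(1.9137) = 62.41°.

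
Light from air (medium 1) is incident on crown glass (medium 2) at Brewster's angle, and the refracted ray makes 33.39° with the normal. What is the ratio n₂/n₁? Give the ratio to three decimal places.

At Brewster incidence θ_B = 90° − θ_t = 90° − 33.39° = 56.61°.
Then n₂/n₁ = tan θ_B = tan 56.61° = 1.517.

n₂/n₁ ≈ 1.517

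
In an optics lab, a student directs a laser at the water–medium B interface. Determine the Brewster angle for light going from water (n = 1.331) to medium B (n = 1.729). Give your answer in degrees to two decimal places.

θ_B ≈ 52.41°

Brewster's condition: tan θ_B = n₂/n₁ = 1.729/1.331 = 1.2990.
θ_B = arctan(1.2990) = 52.41°.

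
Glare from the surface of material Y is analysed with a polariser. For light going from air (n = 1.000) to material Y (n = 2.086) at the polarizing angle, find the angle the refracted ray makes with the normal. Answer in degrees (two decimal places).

θ_t ≈ 25.61°

θ_B = arctan(n₂/n₁) = arctan(2.086/1.000) = 64.39°.
Since θ_B + θ_t = 90° at Brewster incidence, θ_t = 90° − 64.39° = 25.61°.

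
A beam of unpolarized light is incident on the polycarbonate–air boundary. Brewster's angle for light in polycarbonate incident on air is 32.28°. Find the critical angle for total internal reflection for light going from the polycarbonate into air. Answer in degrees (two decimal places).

From Brewster, n₂/n₁ = tan θ_B = tan 32.28° = 0.6317.
Then sin θ_c = n₂/n₁ = 0.6317, so θ_c = arcsin 0.6317 = 39.17°.

θ_c ≈ 39.17°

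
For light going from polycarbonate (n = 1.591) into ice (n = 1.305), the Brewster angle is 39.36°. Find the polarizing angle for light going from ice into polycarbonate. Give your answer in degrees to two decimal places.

tan θ_B' = n₁/n₂ = 1/tan θ_B, so θ_B' = 90° − θ_B.
θ_B' = 90° − 39.36° = 50.64°.

θ_B' ≈ 50.64°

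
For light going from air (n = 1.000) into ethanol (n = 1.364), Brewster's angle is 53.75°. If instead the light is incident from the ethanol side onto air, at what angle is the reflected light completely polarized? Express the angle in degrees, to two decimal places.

θ_B' ≈ 36.25°

tan θ_B' = n₁/n₂ = 1/tan θ_B, so θ_B' = 90° − θ_B.
θ_B' = 90° − 53.75° = 36.25°.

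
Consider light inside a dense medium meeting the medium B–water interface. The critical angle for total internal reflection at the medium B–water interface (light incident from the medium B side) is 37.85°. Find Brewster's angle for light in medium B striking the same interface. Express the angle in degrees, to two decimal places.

sin θ_c = n₂/n₁, so n₂/n₁ = sin 37.85° = 0.6136.
Brewster: tan θ_B = n₂/n₁ = 0.6136.
θ_B = arctan(0.6136) = 31.53°.

θ_B ≈ 31.53°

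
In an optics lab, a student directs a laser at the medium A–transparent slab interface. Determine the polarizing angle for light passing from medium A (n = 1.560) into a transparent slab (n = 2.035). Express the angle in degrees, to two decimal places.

θ_B ≈ 52.53°

Brewster's condition: tan θ_B = n₂/n₁ = 2.035/1.560 = 1.3045.
So θ_B = arctan 1.3045 = 52.53°.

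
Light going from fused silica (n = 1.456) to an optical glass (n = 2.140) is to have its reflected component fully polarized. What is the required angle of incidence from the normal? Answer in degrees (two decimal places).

Brewster's condition: tan θ_B = n₂/n₁ = 2.140/1.456 = 1.4698. Taking the arctangent, θ_B = 55.77°.

θ_B ≈ 55.77°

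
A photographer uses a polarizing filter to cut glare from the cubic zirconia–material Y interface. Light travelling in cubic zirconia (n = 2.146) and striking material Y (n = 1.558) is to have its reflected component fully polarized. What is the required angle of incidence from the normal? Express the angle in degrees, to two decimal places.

Brewster's condition: tan θ_B = n₂/n₁ = 1.558/2.146 = 0.7260.
θ_B = arctan(0.7260) = 35.98°.

θ_B ≈ 35.98°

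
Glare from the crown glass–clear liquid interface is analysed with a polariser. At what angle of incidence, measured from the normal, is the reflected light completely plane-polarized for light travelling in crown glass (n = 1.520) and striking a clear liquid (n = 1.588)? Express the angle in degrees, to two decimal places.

Here n₂/n₁ = 1.588/1.520 = 1.0447, and Brewster's law gives tan θ_B = n₂/n₁.
So θ_B = arctan 1.0447 = 46.25°.

θ_B ≈ 46.25°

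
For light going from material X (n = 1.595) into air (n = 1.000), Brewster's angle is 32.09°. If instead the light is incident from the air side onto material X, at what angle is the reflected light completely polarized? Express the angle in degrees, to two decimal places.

θ_B' ≈ 57.91°

The two Brewster angles are complementary: θ_B' = 90° − θ_B = 90° − 32.09° = 57.91°.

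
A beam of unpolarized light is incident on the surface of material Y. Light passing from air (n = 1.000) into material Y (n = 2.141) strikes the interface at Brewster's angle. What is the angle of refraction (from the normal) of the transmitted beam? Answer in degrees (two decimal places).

tan θ_B = n₂/n₁ = 2.141/1.000 = 2.1410, so θ_B = 64.96°.
The refracted ray is perpendicular to the reflected ray, so θ_t = 90° − θ_B = 25.04°.

θ_t ≈ 25.04°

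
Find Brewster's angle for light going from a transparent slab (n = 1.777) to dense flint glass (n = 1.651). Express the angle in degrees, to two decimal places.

Brewster's condition: tan θ_B = n₂/n₁ = 1.651/1.777 = 0.9291. Taking the arctangent, θ_B = 42.89°.

θ_B ≈ 42.89°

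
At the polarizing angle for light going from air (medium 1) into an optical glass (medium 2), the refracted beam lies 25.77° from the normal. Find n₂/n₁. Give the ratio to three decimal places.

n₂/n₁ ≈ 2.071

θ_B + θ_t = 90°, so θ_B = 90° − 25.77° = 64.23°.
tan θ_B = n₂/n₁, so n₂/n₁ = tan 64.23° = 2.071.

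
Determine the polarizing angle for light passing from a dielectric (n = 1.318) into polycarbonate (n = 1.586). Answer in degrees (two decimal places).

The reflected p-component vanishes when tan θ_B = n₂/n₁.
Here n₂/n₁ = 1.586/1.318 = 1.2033, and Brewster's law gives tan θ_B = n₂/n₁.
θ_B = arctan(1.2033) = 50.27°.

θ_B ≈ 50.27°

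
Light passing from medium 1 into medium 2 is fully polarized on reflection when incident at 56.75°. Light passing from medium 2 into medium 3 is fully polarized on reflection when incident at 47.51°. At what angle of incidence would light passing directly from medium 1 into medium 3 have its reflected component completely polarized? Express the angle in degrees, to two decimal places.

tan θ_B(1→2) = n₂/n₁ = tan 56.75° = 1.5253.
tan θ_B(2→3) = n₃/n₂ = tan 47.51° = 1.0917.
n₃/n₁ = 1.6651. Then tan θ_B(1→3) = n₃/n₁, so θ_B(1→3) = arctan(1.6651) = 59.01°.

θ_B ≈ 59.01°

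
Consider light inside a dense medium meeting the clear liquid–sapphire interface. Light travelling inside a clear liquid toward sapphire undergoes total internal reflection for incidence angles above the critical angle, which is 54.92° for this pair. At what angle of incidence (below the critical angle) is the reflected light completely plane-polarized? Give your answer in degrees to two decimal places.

sin θ_c = n₂/n₁, so n₂/n₁ = sin 54.92° = 0.8184.
Brewster: tan θ_B = n₂/n₁ = 0.8184.
θ_B = arctan(0.8184) = 39.30°.

θ_B ≈ 39.30°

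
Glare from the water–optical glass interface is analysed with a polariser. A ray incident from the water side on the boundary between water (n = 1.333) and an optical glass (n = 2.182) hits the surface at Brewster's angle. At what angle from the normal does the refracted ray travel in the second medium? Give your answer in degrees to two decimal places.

θ_B = arctan(n₂/n₁) = arctan(2.182/1.333) = 58.58°.
The refracted ray is perpendicular to the reflected ray, so θ_t = 90° − θ_B = 31.42°.

θ_t ≈ 31.42°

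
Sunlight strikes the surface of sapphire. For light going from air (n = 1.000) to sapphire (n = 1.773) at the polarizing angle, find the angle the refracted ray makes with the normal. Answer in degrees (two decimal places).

First find Brewster's angle: tan θ_B = 1.773/1.000 = 1.7730, giving θ_B = 60.58°.
At Brewster's angle the reflected and refracted rays are perpendicular, so θ_t = 90° − θ_B = 90° − 60.58° = 29.42°.

θ_t ≈ 29.42°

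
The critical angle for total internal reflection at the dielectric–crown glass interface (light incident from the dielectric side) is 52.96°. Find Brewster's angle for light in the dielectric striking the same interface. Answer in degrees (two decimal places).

At the critical angle sin θ_c = n₂/n₁, giving n₂/n₁ = sin 52.96° = 0.7982.
Then tan θ_B = n₂/n₁ = 0.7982, so θ_B = arctan 0.7982 = 38.60°.

θ_B ≈ 38.60°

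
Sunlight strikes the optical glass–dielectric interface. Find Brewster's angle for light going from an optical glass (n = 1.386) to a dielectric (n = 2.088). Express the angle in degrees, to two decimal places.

θ_B ≈ 56.42°

Here n₂/n₁ = 2.088/1.386 = 1.5065, and Brewster's law gives tan θ_B = n₂/n₁. Taking the arctangent, θ_B = 56.42°.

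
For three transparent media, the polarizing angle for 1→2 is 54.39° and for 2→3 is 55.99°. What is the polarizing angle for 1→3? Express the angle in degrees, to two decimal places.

θ_B ≈ 64.21°

Each Brewster angle gives a ratio: n₂/n₁ = tan 54.39° = 1.3963, n₃/n₂ = tan 55.99° = 1.4820.
n₃/n₁ = 2.0693. Then tan θ_B(1→3) = n₃/n₁, so θ_B(1→3) = arctan(2.0693) = 64.21°.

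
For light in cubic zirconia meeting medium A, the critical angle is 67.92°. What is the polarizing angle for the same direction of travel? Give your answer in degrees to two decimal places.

n₂/n₁ = sin θ_c = sin 67.92° = 0.9267.
tan θ_B equals the same ratio, so θ_B = arctan(0.9267) = 42.82°.

θ_B ≈ 42.82°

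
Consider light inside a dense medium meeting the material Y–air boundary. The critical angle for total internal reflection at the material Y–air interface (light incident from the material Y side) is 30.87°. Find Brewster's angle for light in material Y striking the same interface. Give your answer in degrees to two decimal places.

At the critical angle sin θ_c = n₂/n₁, giving n₂/n₁ = sin 30.87° = 0.5131.
Then tan θ_B = n₂/n₁ = 0.5131, so θ_B = arctan 0.5131 = 27.16°.

θ_B ≈ 27.16°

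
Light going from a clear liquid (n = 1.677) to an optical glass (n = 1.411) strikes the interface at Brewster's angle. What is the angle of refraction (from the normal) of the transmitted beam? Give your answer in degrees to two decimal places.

First find Brewster's angle: tan θ_B = 1.411/1.677 = 0.8414, giving θ_B = 40.08°.
The refracted ray is perpendicular to the reflected ray, so θ_t = 90° − θ_B = 49.92°.

θ_t ≈ 49.92°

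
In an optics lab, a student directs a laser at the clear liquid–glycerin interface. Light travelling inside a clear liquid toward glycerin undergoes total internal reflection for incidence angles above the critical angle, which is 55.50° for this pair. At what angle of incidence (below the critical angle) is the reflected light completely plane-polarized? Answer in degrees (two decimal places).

sin θ_c = n₂/n₁, so n₂/n₁ = sin 55.50° = 0.8241.
Brewster: tan θ_B = n₂/n₁ = 0.8241.
θ_B = arctan(0.8241) = 39.49°.

θ_B ≈ 39.49°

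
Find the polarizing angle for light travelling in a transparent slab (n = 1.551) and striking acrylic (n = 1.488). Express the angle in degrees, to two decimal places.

θ_B ≈ 43.81°

tan θ_B = n₂/n₁ = 1.488/1.551 = 0.9594. Taking the arctangent, θ_B = 43.81°.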